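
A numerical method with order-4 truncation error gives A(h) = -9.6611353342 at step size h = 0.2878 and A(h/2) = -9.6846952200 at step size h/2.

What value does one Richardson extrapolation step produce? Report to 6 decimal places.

Order 4 gives 2^r = 16 and 2^r − 1 = 15.
Difference of the inputs: -9.6846952200 − (-9.6611353342) = -0.0235598858
Correction (A(h/2) − A(h))/(16 − 1) = (-0.0235598858)/15 = -0.0015706591
R = -9.6846952200 − 0.0015706591 = -9.6862658791

-9.686266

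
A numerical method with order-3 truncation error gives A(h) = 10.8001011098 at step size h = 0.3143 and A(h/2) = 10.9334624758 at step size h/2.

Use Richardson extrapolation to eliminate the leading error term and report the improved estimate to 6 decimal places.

10.952514

r = 3, so 2^r = 8.
Difference of the inputs: 10.9334624758 − 10.8001011098 = 0.1333613660
Divide by 2^3 − 1 = 7: 0.1333613660/7 = 0.0190516237
R = A(h/2) + (A(h/2) − A(h))/7 = 10.9334624758 + 0.0190516237 = 10.9525140995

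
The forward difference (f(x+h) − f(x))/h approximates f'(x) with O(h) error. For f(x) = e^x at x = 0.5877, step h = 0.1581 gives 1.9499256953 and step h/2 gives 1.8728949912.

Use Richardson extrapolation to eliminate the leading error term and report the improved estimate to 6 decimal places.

Order 1 gives 2^r = 2 and 2^r − 1 = 1.
Numerator 2*A(h/2) − A(h) = 2*1.8728949912 − 1.9499256953 = 1.7958642871
R = 1.7958642871/1 = 1.7958642871

1.795864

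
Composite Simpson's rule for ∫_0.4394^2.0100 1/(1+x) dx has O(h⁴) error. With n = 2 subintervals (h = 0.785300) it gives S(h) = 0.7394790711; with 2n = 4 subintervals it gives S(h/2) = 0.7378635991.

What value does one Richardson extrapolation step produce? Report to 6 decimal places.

Leading term ∝ h^4; use weight 16 = 2^4.
16 × 0.7378635991 − 0.7394790711 = 11.0663385145
11.0663385145 ÷ 15 = 0.7377559010
Gap between inputs: 1.615e-03; correction applied: −0.0001076981.

0.737756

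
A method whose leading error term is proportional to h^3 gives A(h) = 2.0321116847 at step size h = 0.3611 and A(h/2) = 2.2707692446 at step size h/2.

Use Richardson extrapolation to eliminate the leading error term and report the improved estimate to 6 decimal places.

2.304863

r = 3: numerator weight 8, denominator 7.
Weighted: 18.1661539568 − 2.0321116847 = 16.1340422721
Denominator 8 − 1 = 7.
(8·2.2707692446 − 2.0321116847)/(8 − 1) = 2.3048631817
Correction |R − A(h/2)| = 3.409e-02; gap |A(h/2) − A(h)| = 2.387e-01.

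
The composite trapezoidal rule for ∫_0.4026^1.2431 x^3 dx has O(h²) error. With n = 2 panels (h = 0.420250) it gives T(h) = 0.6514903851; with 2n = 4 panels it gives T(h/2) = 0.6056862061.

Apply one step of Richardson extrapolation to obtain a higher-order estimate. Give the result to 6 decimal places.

r = 2, so 2^r = 4.
4×0.6056862061 − 0.6514903851 = 1.7712544393
Denominator 4 − 1 = 3.
Extrapolated: 1.7712544393 / 3 = 0.5904181464

0.590418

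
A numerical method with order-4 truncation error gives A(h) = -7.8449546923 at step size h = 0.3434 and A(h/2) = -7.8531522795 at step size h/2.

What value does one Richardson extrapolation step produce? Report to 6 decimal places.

The method has order 4: 2^4 = 16.
2^4×A(h/2) = -125.6504364720; minus A(h) gives -117.8054817797.
Denominator 16 − 1 = 15.
Extrapolated: (-117.8054817797) / 15 = -7.8536987853

-7.853699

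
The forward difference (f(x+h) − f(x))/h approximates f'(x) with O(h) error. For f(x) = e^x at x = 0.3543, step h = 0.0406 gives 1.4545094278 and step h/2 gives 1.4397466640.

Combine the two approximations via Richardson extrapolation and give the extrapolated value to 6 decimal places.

Method order is 1; weight 2^1 = 2.
Weighted: 2.8794933280 − 1.4545094278 = 1.4249839002
R = 1.4249839002/1 = 1.4249839002

1.424984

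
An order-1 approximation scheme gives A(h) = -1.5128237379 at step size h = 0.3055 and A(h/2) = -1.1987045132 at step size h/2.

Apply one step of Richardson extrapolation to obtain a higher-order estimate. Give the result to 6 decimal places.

-0.884585

With r = 1 the leading error scales as h^1, so the weight is 2^1 = 2.
2^1·A(h/2) = -2.3974090264; minus A(h) gives -0.8845852885.
Divide by 2^1 − 1 = 1.
(2·(-1.1987045132) − (-1.5128237379))/(2 − 1) = -0.8845852885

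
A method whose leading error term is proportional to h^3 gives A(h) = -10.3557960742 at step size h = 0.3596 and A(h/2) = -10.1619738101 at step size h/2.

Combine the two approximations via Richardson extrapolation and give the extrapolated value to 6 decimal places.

-10.134285

The method has order 3: 2^3 = 8.
8·(-10.1619738101) − (-10.3557960742) = -70.9399944066
Extrapolated: (-70.9399944066) / 7 = -10.1342849152
Gap between inputs: 1.938e-01; correction applied: +0.0276888949.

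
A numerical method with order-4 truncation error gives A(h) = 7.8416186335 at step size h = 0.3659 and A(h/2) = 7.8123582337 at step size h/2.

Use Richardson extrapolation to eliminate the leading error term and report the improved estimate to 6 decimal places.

7.810408

Order 4 gives 2^r = 16 and 2^r − 1 = 15.
Top: 16(7.8123582337) − (7.8416186335) = 117.1561131057
Denominator 16 − 1 = 15.
117.1561131057 ÷ 15 = 7.8104075404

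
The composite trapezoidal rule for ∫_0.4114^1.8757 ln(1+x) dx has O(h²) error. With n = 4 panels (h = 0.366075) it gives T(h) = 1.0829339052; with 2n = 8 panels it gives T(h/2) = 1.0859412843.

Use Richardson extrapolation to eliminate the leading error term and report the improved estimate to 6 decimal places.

1.086944

The method has order 2: 2^2 = 4.
Difference of the inputs: 1.0859412843 − 1.0829339052 = 0.0030073791
Divide by 2^2 − 1 = 3: 0.0030073791/3 = 0.0010024597
R = A(h/2) + (A(h/2) − A(h))/3 = 1.0859412843 + 0.0010024597 = 1.0869437440
Shift from A(h/2): +0.0010024597.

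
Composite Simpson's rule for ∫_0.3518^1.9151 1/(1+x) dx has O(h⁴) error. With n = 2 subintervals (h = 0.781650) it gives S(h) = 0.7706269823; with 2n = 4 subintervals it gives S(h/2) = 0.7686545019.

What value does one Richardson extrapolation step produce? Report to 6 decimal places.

r = 4: numerator weight 16, denominator 15.
16 × 0.7686545019 = 12.2984720304; subtract 0.7706269823 → 11.5278450481
Divide by 2^4 − 1 = 15.
11.5278450481 ÷ 15 = 0.7685230032
Correction |R − A(h/2)| = 1.315e-04; gap |A(h/2) − A(h)| = 1.972e-03.

0.768523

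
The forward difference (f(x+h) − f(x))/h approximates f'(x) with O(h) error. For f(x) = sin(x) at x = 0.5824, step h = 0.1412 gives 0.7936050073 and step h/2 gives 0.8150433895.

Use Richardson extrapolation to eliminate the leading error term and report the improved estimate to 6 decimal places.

The method has order 1: 2^1 = 2.
A(h/2) − A(h) = 0.8150433895 − 0.7936050073 = 0.0214383822
Divide by 2^1 − 1 = 1: 0.0214383822/1 = 0.0214383822
R = 0.8150433895 + 0.0214383822 = 0.8364817717
Gap between inputs: 2.144e-02; correction applied: +0.0214383822.

0.836482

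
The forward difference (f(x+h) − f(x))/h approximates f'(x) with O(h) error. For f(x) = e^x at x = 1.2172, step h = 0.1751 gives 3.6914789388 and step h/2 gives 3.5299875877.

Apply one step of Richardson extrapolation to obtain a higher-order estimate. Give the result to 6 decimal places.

3.368496

With r = 1 the leading error scales as h^1, so the weight is 2^1 = 2.
2^1×A(h/2) = 7.0599751754; minus A(h) gives 3.3684962366.
Extrapolated: 3.3684962366 / 1 = 3.3684962366
Shift from A(h/2): −0.1614913511.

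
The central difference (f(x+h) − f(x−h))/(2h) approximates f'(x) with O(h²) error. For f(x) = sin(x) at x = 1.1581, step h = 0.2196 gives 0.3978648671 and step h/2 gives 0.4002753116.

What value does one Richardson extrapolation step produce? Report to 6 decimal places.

0.401079

r = 2, so 2^r = 4.
Top: 4(0.4002753116) − (0.3978648671) = 1.2032363793
Divide by 2^2 − 1 = 3.
1.2032363793 ÷ 3 = 0.4010787931
Correction |R − A(h/2)| = 8.035e-04; gap |A(h/2) − A(h)| = 2.410e-03.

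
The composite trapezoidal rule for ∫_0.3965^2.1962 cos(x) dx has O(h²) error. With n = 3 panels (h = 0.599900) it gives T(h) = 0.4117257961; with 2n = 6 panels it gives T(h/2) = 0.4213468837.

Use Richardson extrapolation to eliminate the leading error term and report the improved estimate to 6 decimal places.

The method has order 2: 2^2 = 4.
4·0.4213468837 − 0.4117257961 = 1.2736617387
Denominator 4 − 1 = 3.
R = 1.2736617387/3 = 0.4245539129

0.424554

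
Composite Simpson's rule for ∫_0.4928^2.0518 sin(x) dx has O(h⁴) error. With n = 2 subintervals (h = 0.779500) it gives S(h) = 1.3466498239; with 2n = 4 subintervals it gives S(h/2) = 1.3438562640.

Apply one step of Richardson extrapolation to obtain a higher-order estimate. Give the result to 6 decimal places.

Method order is 4; weight 2^4 = 16.
A(h/2) − A(h) = 1.3438562640 − 1.3466498239 = -0.0027935599
Correction (A(h/2) − A(h))/(16 − 1) = (-0.0027935599)/15 = -0.0001862373
R = A(h/2) + (A(h/2) − A(h))/15 = 1.3438562640 − 0.0001862373 = 1.3436700267

1.343670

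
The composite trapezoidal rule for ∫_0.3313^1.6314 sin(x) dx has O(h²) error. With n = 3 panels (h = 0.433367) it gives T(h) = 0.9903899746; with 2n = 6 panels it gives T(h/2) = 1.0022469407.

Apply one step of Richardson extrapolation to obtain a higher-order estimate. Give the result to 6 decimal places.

r = 2: numerator weight 4, denominator 3.
Top: 4(1.0022469407) − (0.9903899746) = 3.0185977882
Divide by 2^2 − 1 = 3.
Extrapolated: 3.0185977882 / 3 = 1.0061992627

1.006199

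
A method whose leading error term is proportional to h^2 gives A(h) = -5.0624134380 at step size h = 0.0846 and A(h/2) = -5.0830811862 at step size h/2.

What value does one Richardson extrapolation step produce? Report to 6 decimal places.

-5.089970

Error is O(h^2); halving h shrinks it by 2^2 = 4.
A(h/2) − A(h) = -5.0830811862 − (-5.0624134380) = -0.0206677482
Correction (A(h/2) − A(h))/(4 − 1) = (-0.0206677482)/3 = -0.0068892494
R = A(h/2) + (A(h/2) − A(h))/3 = -5.0830811862 − 0.0068892494 = -5.0899704356
Correction |R − A(h/2)| = 6.889e-03; gap |A(h/2) − A(h)| = 2.067e-02.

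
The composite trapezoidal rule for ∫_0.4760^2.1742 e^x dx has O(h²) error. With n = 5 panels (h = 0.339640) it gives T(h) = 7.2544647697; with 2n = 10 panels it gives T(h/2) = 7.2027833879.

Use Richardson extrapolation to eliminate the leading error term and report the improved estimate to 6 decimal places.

7.185556

r = 2: numerator weight 4, denominator 3.
Weighted: 28.8111335516 − 7.2544647697 = 21.5566687819
Denominator 4 − 1 = 3.
So the Richardson estimate is 7.1855562606.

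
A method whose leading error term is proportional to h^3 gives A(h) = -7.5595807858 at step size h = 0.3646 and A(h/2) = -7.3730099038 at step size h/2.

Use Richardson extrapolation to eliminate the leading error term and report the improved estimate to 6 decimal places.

-7.346357

Order 3 gives 2^r = 8 and 2^r − 1 = 7.
8 × (-7.3730099038) − (-7.5595807858) = -51.4244984446
Divide by 2^3 − 1 = 7.
(8 × (-7.3730099038) − (-7.5595807858))/(8 − 1) = -7.3463569207
Correction |R − A(h/2)| = 2.665e-02; gap |A(h/2) − A(h)| = 1.866e-01.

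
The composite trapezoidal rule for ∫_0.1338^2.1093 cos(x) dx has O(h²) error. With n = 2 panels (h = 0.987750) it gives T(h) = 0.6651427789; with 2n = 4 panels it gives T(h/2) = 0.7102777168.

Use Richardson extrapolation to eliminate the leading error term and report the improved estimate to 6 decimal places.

0.725323

Error is O(h^2); halving h shrinks it by 2^2 = 4.
4×0.7102777168 = 2.8411108672; 2.8411108672 − 0.6651427789 = 2.1759680883
Denominator 4 − 1 = 3.
Result: 0.7253226961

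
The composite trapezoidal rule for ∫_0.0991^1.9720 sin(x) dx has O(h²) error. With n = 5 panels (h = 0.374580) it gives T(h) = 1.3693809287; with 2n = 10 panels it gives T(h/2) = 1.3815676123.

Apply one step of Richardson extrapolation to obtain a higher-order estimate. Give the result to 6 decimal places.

1.385630

Leading term ∝ h^2; use weight 4 = 2^2.
2^2·A(h/2) = 5.5262704492; minus A(h) gives 4.1568895205.
Denominator 4 − 1 = 3.
(4·1.3815676123 − 1.3693809287)/(4 − 1) = 1.3856298402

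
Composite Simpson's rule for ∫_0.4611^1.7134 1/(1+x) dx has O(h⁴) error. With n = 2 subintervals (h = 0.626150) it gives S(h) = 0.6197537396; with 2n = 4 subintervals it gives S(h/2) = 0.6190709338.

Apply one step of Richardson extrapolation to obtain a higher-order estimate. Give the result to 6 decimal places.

r = 4: numerator weight 16, denominator 15.
16*0.6190709338 = 9.9051349408; subtract 0.6197537396 → 9.2853812012
R = 9.2853812012/15 = 0.6190254134

0.619025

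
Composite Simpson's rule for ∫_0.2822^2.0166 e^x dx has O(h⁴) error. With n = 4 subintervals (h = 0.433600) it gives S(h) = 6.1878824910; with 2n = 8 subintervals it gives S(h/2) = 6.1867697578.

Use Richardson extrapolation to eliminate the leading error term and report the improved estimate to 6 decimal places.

r = 4: numerator weight 16, denominator 15.
Weighted: 98.9883161248 − 6.1878824910 = 92.8004336338
92.8004336338 ÷ 15 = 6.1866955756
Shift from A(h/2): −0.0000741822.

6.186696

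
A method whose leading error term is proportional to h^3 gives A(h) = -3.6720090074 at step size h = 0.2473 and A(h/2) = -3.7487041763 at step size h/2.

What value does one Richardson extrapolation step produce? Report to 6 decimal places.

The method has order 3: 2^3 = 8.
8*(-3.7487041763) = -29.9896334104; (-29.9896334104) − (-3.6720090074) = -26.3176244030
Extrapolated: (-26.3176244030) / 7 = -3.7596606290

-3.759661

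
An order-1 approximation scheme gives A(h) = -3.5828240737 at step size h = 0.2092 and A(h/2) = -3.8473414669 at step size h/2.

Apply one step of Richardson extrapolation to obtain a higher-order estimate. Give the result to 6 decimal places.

-4.111859

The method has order 1: 2^1 = 2.
Numerator 2×A(h/2) − A(h) = 2×(-3.8473414669) − (-3.5828240737) = -4.1118588601
(-4.1118588601) ÷ 1 = -4.1118588601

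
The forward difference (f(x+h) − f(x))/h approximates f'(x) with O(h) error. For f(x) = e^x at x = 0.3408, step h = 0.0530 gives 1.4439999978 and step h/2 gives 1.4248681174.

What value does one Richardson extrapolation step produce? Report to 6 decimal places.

The method has order 1: 2^1 = 2.
Top: 2(1.4248681174) − (1.4439999978) = 1.4057362370
(2·1.4248681174 − 1.4439999978)/(2 − 1) = 1.4057362370

1.405736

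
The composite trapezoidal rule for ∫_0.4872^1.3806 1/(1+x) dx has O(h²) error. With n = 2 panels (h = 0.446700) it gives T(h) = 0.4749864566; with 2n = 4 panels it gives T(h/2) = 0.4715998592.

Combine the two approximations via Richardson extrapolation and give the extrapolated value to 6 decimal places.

0.470471

Method order is 2; weight 2^2 = 4.
4*0.4715998592 = 1.8863994368; 1.8863994368 − 0.4749864566 = 1.4114129802
Divide by 2^2 − 1 = 3.
So the Richardson estimate is 0.4704709934.
Gap between inputs: 3.387e-03; correction applied: −0.0011288658.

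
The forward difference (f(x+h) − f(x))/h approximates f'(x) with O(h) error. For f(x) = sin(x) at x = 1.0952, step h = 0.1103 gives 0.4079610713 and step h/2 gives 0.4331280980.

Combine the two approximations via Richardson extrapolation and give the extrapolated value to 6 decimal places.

With r = 1 the leading error scales as h^1, so the weight is 2^1 = 2.
2 × 0.4331280980 = 0.8662561960; 0.8662561960 − 0.4079610713 = 0.4582951247
Extrapolated: 0.4582951247 / 1 = 0.4582951247
Correction |R − A(h/2)| = 2.517e-02; gap |A(h/2) − A(h)| = 2.517e-02.

0.458295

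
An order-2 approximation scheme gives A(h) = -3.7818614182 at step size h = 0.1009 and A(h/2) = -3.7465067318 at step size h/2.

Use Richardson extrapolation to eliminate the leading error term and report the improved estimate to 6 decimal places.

r = 2, so 2^r = 4.
4 × (-3.7465067318) = -14.9860269272; subtract (-3.7818614182) → -11.2041655090
Extrapolated: (-11.2041655090) / 3 = -3.7347218363
Shift from A(h/2): +0.0117848955.

-3.734722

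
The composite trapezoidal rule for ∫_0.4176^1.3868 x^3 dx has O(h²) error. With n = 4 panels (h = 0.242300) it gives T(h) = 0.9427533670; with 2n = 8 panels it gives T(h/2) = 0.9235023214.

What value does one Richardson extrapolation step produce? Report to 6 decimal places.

r = 2, so 2^r = 4.
4*0.9235023214 = 3.6940092856; 3.6940092856 − 0.9427533670 = 2.7512559186
(4*0.9235023214 − 0.9427533670)/(4 − 1) = 0.9170853062

0.917085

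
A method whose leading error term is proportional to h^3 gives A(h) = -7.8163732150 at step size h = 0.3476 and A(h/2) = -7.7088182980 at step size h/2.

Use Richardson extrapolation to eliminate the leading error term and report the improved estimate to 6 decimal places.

Error is O(h^3); halving h shrinks it by 2^3 = 8.
Top: 8(-7.7088182980) − (-7.8163732150) = -53.8541731690
Divide by 2^3 − 1 = 7.
Extrapolated: (-53.8541731690) / 7 = -7.6934533099
Gap between inputs: 1.076e-01; correction applied: +0.0153649881.

-7.693453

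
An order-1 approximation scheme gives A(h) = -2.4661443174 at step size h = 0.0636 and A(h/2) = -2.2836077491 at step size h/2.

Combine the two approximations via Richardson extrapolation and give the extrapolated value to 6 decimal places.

r = 1, so 2^r = 2.
2 × (-2.2836077491) = -4.5672154982; (-4.5672154982) − (-2.4661443174) = -2.1010711808
Denominator 2 − 1 = 1.
(-2.1010711808) ÷ 1 = -2.1010711808

-2.101071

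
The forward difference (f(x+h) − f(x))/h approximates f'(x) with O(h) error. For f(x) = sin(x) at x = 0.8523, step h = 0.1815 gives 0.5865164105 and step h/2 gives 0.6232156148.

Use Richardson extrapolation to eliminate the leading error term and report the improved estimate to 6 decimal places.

Error is O(h^1); halving h shrinks it by 2^1 = 2.
Weighted: 1.2464312296 − 0.5865164105 = 0.6599148191
R = 0.6599148191/1 = 0.6599148191

0.659915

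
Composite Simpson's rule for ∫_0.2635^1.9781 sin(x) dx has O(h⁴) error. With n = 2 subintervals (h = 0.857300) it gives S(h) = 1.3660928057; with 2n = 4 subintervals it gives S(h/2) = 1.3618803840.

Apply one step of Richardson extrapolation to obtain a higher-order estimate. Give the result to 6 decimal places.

Method order is 4; weight 2^4 = 16.
16*1.3618803840 = 21.7900861440; 21.7900861440 − 1.3660928057 = 20.4239933383
Denominator 16 − 1 = 15.
R = 20.4239933383/15 = 1.3615995559

1.361600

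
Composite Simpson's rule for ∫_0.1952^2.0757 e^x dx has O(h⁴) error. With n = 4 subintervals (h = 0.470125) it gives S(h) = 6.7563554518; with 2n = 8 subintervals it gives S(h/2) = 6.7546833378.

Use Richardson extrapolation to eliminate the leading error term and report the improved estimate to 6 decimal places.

Error is O(h^4); halving h shrinks it by 2^4 = 16.
16×6.7546833378 = 108.0749334048; 108.0749334048 − 6.7563554518 = 101.3185779530
Divide by 2^4 − 1 = 15.
So the Richardson estimate is 6.7545718635.

6.754572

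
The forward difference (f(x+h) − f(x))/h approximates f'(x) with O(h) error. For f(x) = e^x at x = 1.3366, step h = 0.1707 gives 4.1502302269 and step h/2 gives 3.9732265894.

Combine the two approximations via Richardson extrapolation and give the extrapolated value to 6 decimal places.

3.796223

Leading term ∝ h^1; use weight 2 = 2^1.
2·3.9732265894 − 4.1502302269 = 3.7962229519
Extrapolated: 3.7962229519 / 1 = 3.7962229519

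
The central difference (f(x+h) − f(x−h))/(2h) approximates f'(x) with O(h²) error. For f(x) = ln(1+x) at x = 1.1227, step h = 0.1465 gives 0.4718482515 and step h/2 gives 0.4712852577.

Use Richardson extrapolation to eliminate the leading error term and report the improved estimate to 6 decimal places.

0.471098

Leading term ∝ h^2; use weight 4 = 2^2.
4·0.4712852577 = 1.8851410308; 1.8851410308 − 0.4718482515 = 1.4132927793
Extrapolated: 1.4132927793 / 3 = 0.4710975931
Correction |R − A(h/2)| = 1.877e-04; gap |A(h/2) − A(h)| = 5.630e-04.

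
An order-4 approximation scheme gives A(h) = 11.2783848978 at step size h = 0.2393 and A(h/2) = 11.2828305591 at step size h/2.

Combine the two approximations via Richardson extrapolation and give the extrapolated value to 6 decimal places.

r = 4, so 2^r = 16.
A(h/2) − A(h) = 11.2828305591 − 11.2783848978 = 0.0044456613
Correction (A(h/2) − A(h))/(16 − 1) = 0.0044456613/15 = 0.0002963774
R = 11.2828305591 + 0.0002963774 = 11.2831269365
Shift from A(h/2): +0.0002963774.

11.283127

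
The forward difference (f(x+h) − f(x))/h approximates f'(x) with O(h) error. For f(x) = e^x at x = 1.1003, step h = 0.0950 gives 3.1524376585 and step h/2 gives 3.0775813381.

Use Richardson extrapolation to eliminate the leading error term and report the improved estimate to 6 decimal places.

The method has order 1: 2^1 = 2.
2×3.0775813381 − 3.1524376585 = 3.0027250177
Denominator 2 − 1 = 1.
So the Richardson estimate is 3.0027250177.

3.002725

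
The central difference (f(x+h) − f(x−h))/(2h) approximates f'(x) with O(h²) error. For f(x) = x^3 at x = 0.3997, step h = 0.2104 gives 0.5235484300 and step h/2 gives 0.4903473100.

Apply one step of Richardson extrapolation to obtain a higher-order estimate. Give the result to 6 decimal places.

With r = 2 the leading error scales as h^2, so the weight is 2^2 = 4.
Weighted: 1.9613892400 − 0.5235484300 = 1.4378408100
Divide by 2^2 − 1 = 3.
1.4378408100 ÷ 3 = 0.4792802700
Correction |R − A(h/2)| = 1.107e-02; gap |A(h/2) − A(h)| = 3.320e-02.

0.479280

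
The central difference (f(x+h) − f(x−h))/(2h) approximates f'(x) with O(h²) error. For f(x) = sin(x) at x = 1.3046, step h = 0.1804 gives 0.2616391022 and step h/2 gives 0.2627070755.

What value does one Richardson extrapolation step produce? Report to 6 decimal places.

0.263063

Order 2 gives 2^r = 4 and 2^r − 1 = 3.
4×0.2627070755 = 1.0508283020; 1.0508283020 − 0.2616391022 = 0.7891891998
Denominator 4 − 1 = 3.
So the Richardson estimate is 0.2630630666.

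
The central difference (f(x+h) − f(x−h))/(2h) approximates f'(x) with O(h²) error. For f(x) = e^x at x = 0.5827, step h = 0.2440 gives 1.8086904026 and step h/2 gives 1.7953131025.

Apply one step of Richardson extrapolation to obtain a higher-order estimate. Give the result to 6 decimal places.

Method order is 2; weight 2^2 = 4.
Difference of the inputs: 1.7953131025 − 1.8086904026 = -0.0133773001
Correction (A(h/2) − A(h))/(4 − 1) = (-0.0133773001)/3 = -0.0044591000
R = 1.7953131025 − 0.0044591000 = 1.7908540025
Correction |R − A(h/2)| = 4.459e-03; gap |A(h/2) − A(h)| = 1.338e-02.

1.790854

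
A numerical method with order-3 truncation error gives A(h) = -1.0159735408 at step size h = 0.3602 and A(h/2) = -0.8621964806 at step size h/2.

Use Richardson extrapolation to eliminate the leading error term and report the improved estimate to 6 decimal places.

-0.840228

r = 3, so 2^r = 8.
2^3×A(h/2) = -6.8975718448; minus A(h) gives -5.8815983040.
Denominator 8 − 1 = 7.
R = (-5.8815983040)/7 = -0.8402283291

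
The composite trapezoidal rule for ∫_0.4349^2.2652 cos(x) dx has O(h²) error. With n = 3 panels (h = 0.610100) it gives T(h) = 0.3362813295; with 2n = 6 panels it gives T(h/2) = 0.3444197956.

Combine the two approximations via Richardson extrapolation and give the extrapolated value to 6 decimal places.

Error is O(h^2); halving h shrinks it by 2^2 = 4.
Weighted: 1.3776791824 − 0.3362813295 = 1.0413978529
Denominator 4 − 1 = 3.
R = 1.0413978529/3 = 0.3471326176

0.347133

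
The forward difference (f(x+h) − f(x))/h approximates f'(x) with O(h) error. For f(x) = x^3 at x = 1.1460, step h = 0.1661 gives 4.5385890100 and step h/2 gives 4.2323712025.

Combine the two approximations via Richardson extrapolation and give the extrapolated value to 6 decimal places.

3.926153

The method has order 1: 2^1 = 2.
2^1×A(h/2) = 8.4647424050; minus A(h) gives 3.9261533950.
3.9261533950 ÷ 1 = 3.9261533950
Correction |R − A(h/2)| = 3.062e-01; gap |A(h/2) − A(h)| = 3.062e-01.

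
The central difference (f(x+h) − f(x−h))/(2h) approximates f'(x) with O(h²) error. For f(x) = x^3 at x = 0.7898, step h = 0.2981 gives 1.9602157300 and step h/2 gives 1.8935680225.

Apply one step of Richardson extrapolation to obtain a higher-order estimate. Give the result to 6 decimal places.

1.871352

The method has order 2: 2^2 = 4.
Top: 4(1.8935680225) − (1.9602157300) = 5.6140563600
Divide by 2^2 − 1 = 3.
Result: 1.8713521200
Correction |R − A(h/2)| = 2.222e-02; gap |A(h/2) − A(h)| = 6.665e-02.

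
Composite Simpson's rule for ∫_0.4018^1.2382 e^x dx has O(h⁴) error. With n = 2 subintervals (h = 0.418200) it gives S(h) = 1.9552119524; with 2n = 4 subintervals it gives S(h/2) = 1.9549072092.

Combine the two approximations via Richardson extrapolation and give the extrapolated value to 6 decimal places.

1.954887

The method has order 4: 2^4 = 16.
Numerator 16·A(h/2) − A(h) = 16·1.9549072092 − 1.9552119524 = 29.3233033948
Denominator 16 − 1 = 15.
Result: 1.9548868930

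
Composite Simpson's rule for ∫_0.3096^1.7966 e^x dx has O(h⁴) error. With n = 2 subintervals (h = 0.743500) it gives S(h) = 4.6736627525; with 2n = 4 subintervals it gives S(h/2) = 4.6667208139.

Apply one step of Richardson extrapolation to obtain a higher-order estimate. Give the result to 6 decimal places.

r = 4, so 2^r = 16.
Weighted: 74.6675330224 − 4.6736627525 = 69.9938702699
Divide by 2^4 − 1 = 15.
Result: 4.6662580180
Shift from A(h/2): −0.0004627959.

4.666258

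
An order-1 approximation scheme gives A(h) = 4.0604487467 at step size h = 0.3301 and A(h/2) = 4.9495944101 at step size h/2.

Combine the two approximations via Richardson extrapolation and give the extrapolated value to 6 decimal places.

Leading term ∝ h^1; use weight 2 = 2^1.
2×4.9495944101 − 4.0604487467 = 5.8387400735
Extrapolated: 5.8387400735 / 1 = 5.8387400735
Gap between inputs: 8.891e-01; correction applied: +0.8891456634.

5.838740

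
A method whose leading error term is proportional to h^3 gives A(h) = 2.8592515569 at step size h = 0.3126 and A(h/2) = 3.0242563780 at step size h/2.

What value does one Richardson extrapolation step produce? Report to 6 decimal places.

3.047828

With r = 3 the leading error scales as h^3, so the weight is 2^3 = 8.
8·3.0242563780 = 24.1940510240; 24.1940510240 − 2.8592515569 = 21.3347994671
Divide by 2^3 − 1 = 7.
So the Richardson estimate is 3.0478284953.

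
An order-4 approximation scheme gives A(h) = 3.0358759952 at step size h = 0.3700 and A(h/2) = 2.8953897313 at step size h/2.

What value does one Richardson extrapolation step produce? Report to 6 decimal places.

2.886024

Leading term ∝ h^4; use weight 16 = 2^4.
Numerator 16·A(h/2) − A(h) = 16·2.8953897313 − 3.0358759952 = 43.2903597056
R = 43.2903597056/15 = 2.8860239804
Shift from A(h/2): −0.0093657509.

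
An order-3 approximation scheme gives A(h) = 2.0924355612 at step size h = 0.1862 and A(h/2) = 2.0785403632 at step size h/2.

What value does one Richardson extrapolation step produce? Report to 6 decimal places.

With r = 3 the leading error scales as h^3, so the weight is 2^3 = 8.
Top: 8(2.0785403632) − (2.0924355612) = 14.5358873444
Extrapolated: 14.5358873444 / 7 = 2.0765553349

2.076555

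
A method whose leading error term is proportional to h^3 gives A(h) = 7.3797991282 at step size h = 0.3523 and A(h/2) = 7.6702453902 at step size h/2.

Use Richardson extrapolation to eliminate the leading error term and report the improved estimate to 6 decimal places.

With r = 3 the leading error scales as h^3, so the weight is 2^3 = 8.
Difference of the inputs: 7.6702453902 − 7.3797991282 = 0.2904462620
Divide by 2^3 − 1 = 7: 0.2904462620/7 = 0.0414923231
R = A(h/2) + (A(h/2) − A(h))/7 = 7.6702453902 + 0.0414923231 = 7.7117377133

7.711738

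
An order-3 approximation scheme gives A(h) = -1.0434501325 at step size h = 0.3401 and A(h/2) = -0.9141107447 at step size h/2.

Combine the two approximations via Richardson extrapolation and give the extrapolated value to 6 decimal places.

-0.895634

Error is O(h^3); halving h shrinks it by 2^3 = 8.
Difference of the inputs: -0.9141107447 − (-1.0434501325) = 0.1293393878
Divide by 2^3 − 1 = 7: 0.1293393878/7 = 0.0184770554
R = A(h/2) + (A(h/2) − A(h))/7 = -0.9141107447 + 0.0184770554 = -0.8956336893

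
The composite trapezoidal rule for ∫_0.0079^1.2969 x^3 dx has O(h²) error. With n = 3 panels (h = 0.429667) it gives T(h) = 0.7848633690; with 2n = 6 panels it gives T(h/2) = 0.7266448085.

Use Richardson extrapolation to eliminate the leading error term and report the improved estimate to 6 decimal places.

r = 2, so 2^r = 4.
4*0.7266448085 = 2.9065792340; subtract 0.7848633690 → 2.1217158650
Divide by 2^2 − 1 = 3.
(4*0.7266448085 − 0.7848633690)/(4 − 1) = 0.7072386217
Correction |R − A(h/2)| = 1.941e-02; gap |A(h/2) − A(h)| = 5.822e-02.

0.707239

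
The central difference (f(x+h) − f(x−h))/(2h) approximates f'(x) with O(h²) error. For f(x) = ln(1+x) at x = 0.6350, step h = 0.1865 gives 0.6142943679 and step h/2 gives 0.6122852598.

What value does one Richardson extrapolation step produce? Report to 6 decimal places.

Leading term ∝ h^2; use weight 4 = 2^2.
4 × 0.6122852598 − 0.6142943679 = 1.8348466713
Extrapolated: 1.8348466713 / 3 = 0.6116155571

0.611616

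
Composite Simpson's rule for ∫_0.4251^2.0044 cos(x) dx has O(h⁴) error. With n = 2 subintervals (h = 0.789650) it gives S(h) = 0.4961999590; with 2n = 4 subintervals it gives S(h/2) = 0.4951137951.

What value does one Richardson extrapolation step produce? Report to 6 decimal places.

0.495041

With r = 4 the leading error scales as h^4, so the weight is 2^4 = 16.
Difference of the inputs: 0.4951137951 − 0.4961999590 = -0.0010861639
Correction (A(h/2) − A(h))/(16 − 1) = (-0.0010861639)/15 = -0.0000724109
R = 0.4951137951 − 0.0000724109 = 0.4950413842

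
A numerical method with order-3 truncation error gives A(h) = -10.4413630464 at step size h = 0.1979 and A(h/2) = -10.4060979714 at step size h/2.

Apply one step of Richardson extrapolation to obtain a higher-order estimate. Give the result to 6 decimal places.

Order 3 gives 2^r = 8 and 2^r − 1 = 7.
A(h/2) − A(h) = -10.4060979714 − (-10.4413630464) = 0.0352650750
Divide by 2^3 − 1 = 7: 0.0352650750/7 = 0.0050378679
R = -10.4060979714 + 0.0050378679 = -10.4010601035

-10.401060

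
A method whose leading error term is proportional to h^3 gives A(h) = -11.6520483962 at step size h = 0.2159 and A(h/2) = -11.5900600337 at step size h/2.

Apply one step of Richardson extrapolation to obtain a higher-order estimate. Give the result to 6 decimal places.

r = 3: numerator weight 8, denominator 7.
Numerator 8 × A(h/2) − A(h) = 8 × (-11.5900600337) − (-11.6520483962) = -81.0684318734
Denominator 8 − 1 = 7.
Result: -11.5812045533

-11.581205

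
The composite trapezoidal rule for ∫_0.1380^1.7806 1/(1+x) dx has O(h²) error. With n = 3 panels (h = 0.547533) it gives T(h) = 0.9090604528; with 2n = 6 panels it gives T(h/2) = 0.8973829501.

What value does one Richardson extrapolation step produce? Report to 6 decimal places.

0.893490

Leading term ∝ h^2; use weight 4 = 2^2.
Top: 4(0.8973829501) − (0.9090604528) = 2.6804713476
Divide by 2^2 − 1 = 3.
So the Richardson estimate is 0.8934904492.
Shift from A(h/2): −0.0038925009.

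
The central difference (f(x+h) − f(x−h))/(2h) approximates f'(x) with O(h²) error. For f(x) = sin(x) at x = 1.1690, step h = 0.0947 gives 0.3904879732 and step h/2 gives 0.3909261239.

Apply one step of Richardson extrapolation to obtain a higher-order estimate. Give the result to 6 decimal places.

r = 2, so 2^r = 4.
A(h/2) − A(h) = 0.3909261239 − 0.3904879732 = 0.0004381507
Divide by 2^2 − 1 = 3: 0.0004381507/3 = 0.0001460502
R = 0.3909261239 + 0.0001460502 = 0.3910721741

0.391072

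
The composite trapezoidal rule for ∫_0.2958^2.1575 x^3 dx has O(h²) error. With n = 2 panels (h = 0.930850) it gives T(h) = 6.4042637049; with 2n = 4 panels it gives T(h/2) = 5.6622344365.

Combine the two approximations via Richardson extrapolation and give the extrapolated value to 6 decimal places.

With r = 2 the leading error scales as h^2, so the weight is 2^2 = 4.
Weighted: 22.6489377460 − 6.4042637049 = 16.2446740411
16.2446740411 ÷ 3 = 5.4148913470

5.414891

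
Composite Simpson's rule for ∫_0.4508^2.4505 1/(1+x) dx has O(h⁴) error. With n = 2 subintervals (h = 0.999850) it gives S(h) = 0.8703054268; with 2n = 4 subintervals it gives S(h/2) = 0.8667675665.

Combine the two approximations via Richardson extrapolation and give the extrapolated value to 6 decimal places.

0.866532

Leading term ∝ h^4; use weight 16 = 2^4.
16 × 0.8667675665 = 13.8682810640; subtract 0.8703054268 → 12.9979756372
R = 12.9979756372/15 = 0.8665317091
Shift from A(h/2): −0.0002358574.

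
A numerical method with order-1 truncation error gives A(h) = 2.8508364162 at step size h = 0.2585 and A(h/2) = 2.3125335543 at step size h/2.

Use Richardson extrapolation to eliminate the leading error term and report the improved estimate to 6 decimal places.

With r = 1 the leading error scales as h^1, so the weight is 2^1 = 2.
2^1 × A(h/2) = 4.6250671086; minus A(h) gives 1.7742306924.
Divide by 2^1 − 1 = 1.
R = 1.7742306924/1 = 1.7742306924

1.774231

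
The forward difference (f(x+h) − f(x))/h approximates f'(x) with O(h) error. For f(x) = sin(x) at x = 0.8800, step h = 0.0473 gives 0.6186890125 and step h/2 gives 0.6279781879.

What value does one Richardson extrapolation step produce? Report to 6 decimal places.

Order 1 gives 2^r = 2 and 2^r − 1 = 1.
2*0.6279781879 − 0.6186890125 = 0.6372673633
Divide by 2^1 − 1 = 1.
R = 0.6372673633/1 = 0.6372673633
Gap between inputs: 9.289e-03; correction applied: +0.0092891754.

0.637267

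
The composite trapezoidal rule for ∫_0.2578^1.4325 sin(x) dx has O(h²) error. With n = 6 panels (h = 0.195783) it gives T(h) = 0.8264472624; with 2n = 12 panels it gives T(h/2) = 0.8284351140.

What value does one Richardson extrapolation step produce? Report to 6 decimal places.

0.829098

Method order is 2; weight 2^2 = 4.
Top: 4(0.8284351140) − (0.8264472624) = 2.4872931936
Divide by 2^2 − 1 = 3.
Result: 0.8290977312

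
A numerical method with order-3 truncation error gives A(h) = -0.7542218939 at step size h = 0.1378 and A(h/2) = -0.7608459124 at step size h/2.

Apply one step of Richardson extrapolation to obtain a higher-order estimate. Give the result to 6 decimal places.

Error is O(h^3); halving h shrinks it by 2^3 = 8.
8*(-0.7608459124) = -6.0867672992; subtract (-0.7542218939) → -5.3325454053
R = (-5.3325454053)/7 = -0.7617922008
Correction |R − A(h/2)| = 9.463e-04; gap |A(h/2) − A(h)| = 6.624e-03.

-0.761792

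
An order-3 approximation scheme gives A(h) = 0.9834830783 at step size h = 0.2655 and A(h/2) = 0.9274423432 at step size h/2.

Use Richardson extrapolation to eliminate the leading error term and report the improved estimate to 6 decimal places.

0.919437

Method order is 3; weight 2^3 = 8.
8 × 0.9274423432 = 7.4195387456; subtract 0.9834830783 → 6.4360556673
Extrapolated: 6.4360556673 / 7 = 0.9194365239
Gap between inputs: 5.604e-02; correction applied: −0.0080058193.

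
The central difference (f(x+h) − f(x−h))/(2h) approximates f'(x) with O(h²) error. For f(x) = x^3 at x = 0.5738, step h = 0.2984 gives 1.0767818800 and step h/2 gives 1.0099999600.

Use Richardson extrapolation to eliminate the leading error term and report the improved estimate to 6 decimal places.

0.987739

Leading term ∝ h^2; use weight 4 = 2^2.
Difference of the inputs: 1.0099999600 − 1.0767818800 = -0.0667819200
Divide by 2^2 − 1 = 3: (-0.0667819200)/3 = -0.0222606400
R = A(h/2) + (A(h/2) − A(h))/3 = 1.0099999600 − 0.0222606400 = 0.9877393200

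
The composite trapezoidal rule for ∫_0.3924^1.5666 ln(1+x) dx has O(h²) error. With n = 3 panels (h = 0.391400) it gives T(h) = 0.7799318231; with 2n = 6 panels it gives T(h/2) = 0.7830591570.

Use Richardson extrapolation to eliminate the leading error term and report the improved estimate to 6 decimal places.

With r = 2 the leading error scales as h^2, so the weight is 2^2 = 4.
Weighted: 3.1322366280 − 0.7799318231 = 2.3523048049
(4×0.7830591570 − 0.7799318231)/(4 − 1) = 0.7841016016

0.784102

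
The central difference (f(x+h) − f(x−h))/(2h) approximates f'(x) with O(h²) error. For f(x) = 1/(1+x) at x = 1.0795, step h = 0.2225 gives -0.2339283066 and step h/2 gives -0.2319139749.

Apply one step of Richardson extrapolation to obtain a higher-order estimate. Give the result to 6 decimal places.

-0.231243

Method order is 2; weight 2^2 = 4.
Weighted: (-0.9276558996) − (-0.2339283066) = -0.6937275930
Extrapolated: (-0.6937275930) / 3 = -0.2312425310
Gap between inputs: 2.014e-03; correction applied: +0.0006714439.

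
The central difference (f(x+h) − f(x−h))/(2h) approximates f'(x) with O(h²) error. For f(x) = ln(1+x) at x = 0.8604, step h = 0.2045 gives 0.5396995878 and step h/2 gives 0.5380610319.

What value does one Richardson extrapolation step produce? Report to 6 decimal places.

0.537515

With r = 2 the leading error scales as h^2, so the weight is 2^2 = 4.
Top: 4(0.5380610319) − (0.5396995878) = 1.6125445398
Extrapolated: 1.6125445398 / 3 = 0.5375148466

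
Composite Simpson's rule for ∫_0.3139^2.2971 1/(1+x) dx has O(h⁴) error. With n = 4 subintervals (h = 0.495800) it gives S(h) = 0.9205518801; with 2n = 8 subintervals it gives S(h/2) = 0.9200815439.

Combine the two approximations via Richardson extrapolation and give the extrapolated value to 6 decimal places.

Leading term ∝ h^4; use weight 16 = 2^4.
Numerator 16×A(h/2) − A(h) = 16×0.9200815439 − 0.9205518801 = 13.8007528223
Divide by 2^4 − 1 = 15.
Result: 0.9200501882
Gap between inputs: 4.703e-04; correction applied: −0.0000313557.

0.920050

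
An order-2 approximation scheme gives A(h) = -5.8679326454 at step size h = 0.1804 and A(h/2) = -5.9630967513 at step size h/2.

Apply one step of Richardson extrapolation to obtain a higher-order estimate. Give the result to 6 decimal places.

-5.994818

Method order is 2; weight 2^2 = 4.
4*(-5.9630967513) = -23.8523870052; subtract (-5.8679326454) → -17.9844543598
Denominator 4 − 1 = 3.
So the Richardson estimate is -5.9948181199.
Shift from A(h/2): −0.0317213686.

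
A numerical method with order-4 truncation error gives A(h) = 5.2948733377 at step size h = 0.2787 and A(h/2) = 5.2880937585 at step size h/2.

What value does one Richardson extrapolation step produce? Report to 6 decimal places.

5.287642

Error is O(h^4); halving h shrinks it by 2^4 = 16.
16 × 5.2880937585 = 84.6095001360; 84.6095001360 − 5.2948733377 = 79.3146267983
Denominator 16 − 1 = 15.
(16 × 5.2880937585 − 5.2948733377)/(16 − 1) = 5.2876417866
Correction |R − A(h/2)| = 4.520e-04; gap |A(h/2) − A(h)| = 6.780e-03.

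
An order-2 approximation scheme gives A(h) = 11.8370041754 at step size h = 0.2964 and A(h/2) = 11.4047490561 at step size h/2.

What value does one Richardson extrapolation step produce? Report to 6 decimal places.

11.260664

r = 2, so 2^r = 4.
4*11.4047490561 = 45.6189962244; subtract 11.8370041754 → 33.7819920490
Extrapolated: 33.7819920490 / 3 = 11.2606640163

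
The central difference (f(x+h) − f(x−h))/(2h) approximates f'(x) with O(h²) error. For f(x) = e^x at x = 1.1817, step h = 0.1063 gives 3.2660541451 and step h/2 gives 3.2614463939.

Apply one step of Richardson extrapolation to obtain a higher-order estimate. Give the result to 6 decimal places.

r = 2, so 2^r = 4.
4×3.2614463939 = 13.0457855756; 13.0457855756 − 3.2660541451 = 9.7797314305
Denominator 4 − 1 = 3.
So the Richardson estimate is 3.2599104768.

3.259910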